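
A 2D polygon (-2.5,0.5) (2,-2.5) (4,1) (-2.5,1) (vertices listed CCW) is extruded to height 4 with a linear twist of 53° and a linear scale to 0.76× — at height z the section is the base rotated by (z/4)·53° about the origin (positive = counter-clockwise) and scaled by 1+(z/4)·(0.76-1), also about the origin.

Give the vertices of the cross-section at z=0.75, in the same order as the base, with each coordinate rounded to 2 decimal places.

Cross-section at z=0.75: (-2.43,0.06) (2.29,-2.02) (3.60,1.60) (-2.52,0.53)

t = z/height = 0.75/4 = 0.1875
s = 1 + (scale-1)·z/height = 1 + (0.76-1)·0.75/4 = 0.955000
θ = twist·z/height = 53°·0.75/4 = 9.9375° = 0.173442 rad
cos θ = 0.984997, sin θ = 0.172574 (intermediates below are computed at full precision and shown rounded to 5 d.p.)
v1: (-2.5,0.5) → rotate → (-2.54878,0.06106) → ×s → (-2.43408,0.05832) → (-2.43,0.06)
v2: (2,-2.5) → rotate → (2.40143,-2.11734) → ×s → (2.29336,-2.02206) → (2.29,-2.02)
v3: (4,1) → rotate → (3.76741,1.67529) → ×s → (3.59788,1.59990) → (3.60,1.60)
v4: (-2.5,1) → rotate → (-2.63507,0.55356) → ×s → (-2.51649,0.52865) → (-2.52,0.53)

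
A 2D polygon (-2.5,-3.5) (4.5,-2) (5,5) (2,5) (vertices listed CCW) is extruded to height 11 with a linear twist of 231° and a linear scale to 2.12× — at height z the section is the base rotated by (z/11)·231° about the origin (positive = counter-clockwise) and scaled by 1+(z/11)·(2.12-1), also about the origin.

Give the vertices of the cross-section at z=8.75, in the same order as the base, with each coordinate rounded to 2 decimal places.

t = z/height = 8.75/11 = 0.795455
s = 1 + (scale-1)·z/height = 1 + (2.12-1)·8.75/11 = 1.890909
θ = twist·z/height = 231°·8.75/11 = 183.7500° = 3.207043 rad
cos θ = -0.997859, sin θ = -0.065403 (intermediates below are computed at full precision and shown rounded to 5 d.p.)
v1: (-2.5,-3.5) → rotate → (2.26574,3.65601) → ×s → (4.28430,6.91319) → (4.28,6.91)
v2: (4.5,-2) → rotate → (-4.62117,1.70140) → ×s → (-8.73822,3.21720) → (-8.74,3.22)
v3: (5,5) → rotate → (-4.66228,-5.31631) → ×s → (-8.81595,-10.05266) → (-8.82,-10.05)
v4: (2,5) → rotate → (-1.66870,-5.12010) → ×s → (-3.15536,-9.68165) → (-3.16,-9.68)

Cross-section at z=8.75: (4.28,6.91) (-8.74,3.22) (-8.82,-10.05) (-3.16,-9.68)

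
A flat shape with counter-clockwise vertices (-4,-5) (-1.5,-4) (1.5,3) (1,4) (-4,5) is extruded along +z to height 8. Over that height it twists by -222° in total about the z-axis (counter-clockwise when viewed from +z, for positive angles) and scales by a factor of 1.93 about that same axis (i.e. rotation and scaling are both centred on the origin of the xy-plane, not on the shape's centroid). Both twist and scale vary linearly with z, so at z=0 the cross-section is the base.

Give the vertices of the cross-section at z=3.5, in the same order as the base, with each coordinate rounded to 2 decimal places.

t = z/height = 3.5/8 = 0.4375
s = 1 + (scale-1)·z/height = 1 + (1.93-1)·3.5/8 = 1.406875
θ = twist·z/height = -222°·3.5/8 = -97.1250° = -1.695151 rad
cos θ = -0.124034, sin θ = -0.992278 (intermediates below are computed at full precision and shown rounded to 5 d.p.)
v1: (-4,-5) → rotate → (-4.46525,4.58928) → ×s → (-6.28205,6.45655) → (-6.28,6.46)
v2: (-1.5,-4) → rotate → (-3.78306,1.98455) → ×s → (-5.32229,2.79202) → (-5.32,2.79)
v3: (1.5,3) → rotate → (2.79078,-1.86052) → ×s → (3.92628,-2.61752) → (3.93,-2.62)
v4: (1,4) → rotate → (3.84508,-1.48842) → ×s → (5.40954,-2.09401) → (5.41,-2.09)
v5: (-4,5) → rotate → (5.45753,3.34894) → ×s → (7.67806,4.71154) → (7.68,4.71)

Cross-section at z=3.5: (-6.28,6.46) (-5.32,2.79) (3.93,-2.62) (5.41,-2.09) (7.68,4.71)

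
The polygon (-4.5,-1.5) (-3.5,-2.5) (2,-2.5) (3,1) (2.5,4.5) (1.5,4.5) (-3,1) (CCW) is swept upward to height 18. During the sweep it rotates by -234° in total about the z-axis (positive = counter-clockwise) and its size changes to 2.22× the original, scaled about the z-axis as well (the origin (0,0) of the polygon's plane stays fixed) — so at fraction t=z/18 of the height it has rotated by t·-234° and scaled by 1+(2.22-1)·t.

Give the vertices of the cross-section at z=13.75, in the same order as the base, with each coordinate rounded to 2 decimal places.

Cross-section at z=13.75: (8.63,3.09) (6.65,4.98) (-3.97,4.74) (-5.75,-2.06) (-4.64,-8.80) (-2.71,-8.75) (5.84,-1.81)

t = z/height = 13.75/18 = 0.763889
s = 1 + (scale-1)·z/height = 1 + (2.22-1)·13.75/18 = 1.931944
θ = twist·z/height = -234°·13.75/18 = -178.7500° = -3.119776 rad
cos θ = -0.999762, sin θ = -0.021815 (intermediates below are computed at full precision and shown rounded to 5 d.p.)
v1: (-4.5,-1.5) → rotate → (4.46621,1.59781) → ×s → (8.62846,3.08688) → (8.63,3.09)
v2: (-3.5,-2.5) → rotate → (3.44463,2.57576) → ×s → (6.65483,4.97622) → (6.65,4.98)
v3: (2,-2.5) → rotate → (-2.05406,2.45578) → ×s → (-3.96833,4.74442) → (-3.97,4.74)
v4: (3,1) → rotate → (-2.97747,-1.06521) → ×s → (-5.75231,-2.05792) → (-5.75,-2.06)
v5: (2.5,4.5) → rotate → (-2.40124,-4.55347) → ×s → (-4.63906,-8.79704) → (-4.64,-8.80)
v6: (1.5,4.5) → rotate → (-1.40148,-4.53165) → ×s → (-2.70757,-8.75490) → (-2.71,-8.75)
v7: (-3,1) → rotate → (3.02110,-0.93432) → ×s → (5.83660,-1.80505) → (5.84,-1.81)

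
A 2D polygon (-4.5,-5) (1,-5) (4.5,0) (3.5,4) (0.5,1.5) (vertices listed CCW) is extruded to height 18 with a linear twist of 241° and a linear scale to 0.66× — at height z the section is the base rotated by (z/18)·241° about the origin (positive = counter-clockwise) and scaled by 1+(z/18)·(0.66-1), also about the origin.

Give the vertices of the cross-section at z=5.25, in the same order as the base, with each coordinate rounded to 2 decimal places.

t = z/height = 5.25/18 = 0.291667
s = 1 + (scale-1)·z/height = 1 + (0.66-1)·5.25/18 = 0.900833
θ = twist·z/height = 241°·5.25/18 = 70.2917° = 1.226821 rad
cos θ = 0.337232, sin θ = 0.941422 (intermediates below are computed at full precision and shown rounded to 5 d.p.)
v1: (-4.5,-5) → rotate → (3.18956,-5.92256) → ×s → (2.87326,-5.33524) → (2.87,-5.34)
v2: (1,-5) → rotate → (5.04434,-0.74474) → ×s → (4.54411,-0.67089) → (4.54,-0.67)
v3: (4.5,0) → rotate → (1.51754,4.23640) → ×s → (1.36705,3.81629) → (1.37,3.82)
v4: (3.5,4) → rotate → (-2.58537,4.64390) → ×s → (-2.32899,4.18338) → (-2.33,4.18)
v5: (0.5,1.5) → rotate → (-1.24352,0.97656) → ×s → (-1.12020,0.87972) → (-1.12,0.88)

Cross-section at z=5.25: (2.87,-5.34) (4.54,-0.67) (1.37,3.82) (-2.33,4.18) (-1.12,0.88)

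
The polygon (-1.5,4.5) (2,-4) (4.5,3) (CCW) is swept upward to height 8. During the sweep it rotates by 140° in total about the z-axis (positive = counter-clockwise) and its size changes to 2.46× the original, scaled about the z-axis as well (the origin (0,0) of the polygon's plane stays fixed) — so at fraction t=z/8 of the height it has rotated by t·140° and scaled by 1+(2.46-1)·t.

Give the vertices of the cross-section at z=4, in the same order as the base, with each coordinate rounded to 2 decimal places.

t = z/height = 4/8 = 0.5
s = 1 + (scale-1)·z/height = 1 + (2.46-1)·4/8 = 1.730000
θ = twist·z/height = 140°·4/8 = 70.0000° = 1.221730 rad
cos θ = 0.342020, sin θ = 0.939693 (intermediates below are computed at full precision and shown rounded to 5 d.p.)
v1: (-1.5,4.5) → rotate → (-4.74165,0.12955) → ×s → (-8.20305,0.22412) → (-8.20,0.22)
v2: (2,-4) → rotate → (4.44281,0.51130) → ×s → (7.68606,0.88456) → (7.69,0.88)
v3: (4.5,3) → rotate → (-1.27999,5.25468) → ×s → (-2.21438,9.09059) → (-2.21,9.09)

Cross-section at z=4: (-8.20,0.22) (7.69,0.88) (-2.21,9.09)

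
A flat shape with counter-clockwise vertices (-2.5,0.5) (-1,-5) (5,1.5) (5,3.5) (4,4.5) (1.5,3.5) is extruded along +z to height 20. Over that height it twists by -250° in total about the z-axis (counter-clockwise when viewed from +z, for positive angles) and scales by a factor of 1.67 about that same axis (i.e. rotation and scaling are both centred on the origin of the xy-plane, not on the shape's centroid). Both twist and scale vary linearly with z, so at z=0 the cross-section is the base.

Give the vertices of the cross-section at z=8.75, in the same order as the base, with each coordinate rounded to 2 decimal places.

Cross-section at z=8.75: (1.68,2.84) (-5.67,3.36) (-0.32,-6.74) (2.12,-7.60) (3.77,-6.81) (3.63,-3.33)

t = z/height = 8.75/20 = 0.4375
s = 1 + (scale-1)·z/height = 1 + (1.67-1)·8.75/20 = 1.293125
θ = twist·z/height = -250°·8.75/20 = -109.3750° = -1.908954 rad
cos θ = -0.331750, sin θ = -0.943368 (intermediates below are computed at full precision and shown rounded to 5 d.p.)
v1: (-2.5,0.5) → rotate → (1.30106,2.19254) → ×s → (1.68243,2.83523) → (1.68,2.84)
v2: (-1,-5) → rotate → (-4.38509,2.60212) → ×s → (-5.67047,3.36486) → (-5.67,3.36)
v3: (5,1.5) → rotate → (-0.24370,-5.21446) → ×s → (-0.31513,-6.74295) → (-0.32,-6.74)
v4: (5,3.5) → rotate → (1.64304,-5.87796) → ×s → (2.12465,-7.60094) → (2.12,-7.60)
v5: (4,4.5) → rotate → (2.91816,-5.26634) → ×s → (3.77354,-6.81004) → (3.77,-6.81)
v6: (1.5,3.5) → rotate → (2.80416,-2.57617) → ×s → (3.62613,-3.33132) → (3.63,-3.33)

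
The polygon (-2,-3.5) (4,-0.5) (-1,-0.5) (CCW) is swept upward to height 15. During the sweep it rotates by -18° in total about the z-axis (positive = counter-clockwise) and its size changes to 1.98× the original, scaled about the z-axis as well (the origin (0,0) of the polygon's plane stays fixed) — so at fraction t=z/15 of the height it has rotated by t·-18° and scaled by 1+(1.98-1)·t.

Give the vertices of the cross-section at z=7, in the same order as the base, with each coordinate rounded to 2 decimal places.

Cross-section at z=7: (-3.63,-4.62) (5.66,-1.57) (-1.55,-0.51)

t = z/height = 7/15 = 0.466667
s = 1 + (scale-1)·z/height = 1 + (1.98-1)·7/15 = 1.457333
θ = twist·z/height = -18°·7/15 = -8.4000° = -0.146608 rad
cos θ = 0.989272, sin θ = -0.146083 (intermediates below are computed at full precision and shown rounded to 5 d.p.)
v1: (-2,-3.5) → rotate → (-2.48984,-3.17029) → ×s → (-3.62852,-4.62017) → (-3.63,-4.62)
v2: (4,-0.5) → rotate → (3.88405,-1.07897) → ×s → (5.66035,-1.57242) → (5.66,-1.57)
v3: (-1,-0.5) → rotate → (-1.06231,-0.34855) → ×s → (-1.54815,-0.50796) → (-1.55,-0.51)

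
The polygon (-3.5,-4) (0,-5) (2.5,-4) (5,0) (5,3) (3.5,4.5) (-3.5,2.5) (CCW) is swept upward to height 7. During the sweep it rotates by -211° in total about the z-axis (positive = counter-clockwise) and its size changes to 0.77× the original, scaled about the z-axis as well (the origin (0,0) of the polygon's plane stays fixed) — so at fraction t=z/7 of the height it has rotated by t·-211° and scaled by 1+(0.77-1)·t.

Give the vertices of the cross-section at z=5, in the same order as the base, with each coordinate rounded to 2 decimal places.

Cross-section at z=5: (0.92,4.35) (-2.04,3.64) (-3.46,1.89) (-3.64,-2.04) (-2.42,-4.23) (-0.71,-4.71) (3.57,-0.39)

t = z/height = 5/7 = 0.714286
s = 1 + (scale-1)·z/height = 1 + (0.77-1)·5/7 = 0.835714
θ = twist·z/height = -211°·5/7 = -150.7143° = -2.630461 rad
cos θ = -0.872191, sin θ = -0.489165 (intermediates below are computed at full precision and shown rounded to 5 d.p.)
v1: (-3.5,-4) → rotate → (1.09601,5.20084) → ×s → (0.91595,4.34642) → (0.92,4.35)
v2: (0,-5) → rotate → (-2.44583,4.36096) → ×s → (-2.04401,3.64451) → (-2.04,3.64)
v3: (2.5,-4) → rotate → (-4.13714,2.26585) → ×s → (-3.45747,1.89361) → (-3.46,1.89)
v4: (5,0) → rotate → (-4.36096,-2.44583) → ×s → (-3.64451,-2.04401) → (-3.64,-2.04)
v5: (5,3) → rotate → (-2.89346,-5.06240) → ×s → (-2.41811,-4.23072) → (-2.42,-4.23)
v6: (3.5,4.5) → rotate → (-0.85143,-5.63694) → ×s → (-0.71155,-4.71087) → (-0.71,-4.71)
v7: (-3.5,2.5) → rotate → (4.27558,-0.46840) → ×s → (3.57316,-0.39145) → (3.57,-0.39)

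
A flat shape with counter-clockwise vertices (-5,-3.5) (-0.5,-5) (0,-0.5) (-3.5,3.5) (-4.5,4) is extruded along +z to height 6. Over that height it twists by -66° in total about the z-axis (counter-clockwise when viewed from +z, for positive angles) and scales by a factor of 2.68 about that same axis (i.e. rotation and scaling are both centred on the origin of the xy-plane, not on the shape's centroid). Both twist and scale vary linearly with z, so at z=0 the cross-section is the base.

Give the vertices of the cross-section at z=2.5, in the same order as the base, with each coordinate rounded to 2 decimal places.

t = z/height = 2.5/6 = 0.416667
s = 1 + (scale-1)·z/height = 1 + (2.68-1)·2.5/6 = 1.700000
θ = twist·z/height = -66°·2.5/6 = -27.5000° = -0.479966 rad
cos θ = 0.887011, sin θ = -0.461749 (intermediates below are computed at full precision and shown rounded to 5 d.p.)
v1: (-5,-3.5) → rotate → (-6.05117,-0.79579) → ×s → (-10.28700,-1.35285) → (-10.29,-1.35)
v2: (-0.5,-5) → rotate → (-2.75225,-4.20418) → ×s → (-4.67882,-7.14711) → (-4.68,-7.15)
v3: (0,-0.5) → rotate → (-0.23087,-0.44351) → ×s → (-0.39249,-0.75396) → (-0.39,-0.75)
v4: (-3.5,3.5) → rotate → (-1.48842,4.72066) → ×s → (-2.53031,8.02512) → (-2.53,8.03)
v5: (-4.5,4) → rotate → (-2.14455,5.62591) → ×s → (-3.64574,9.56405) → (-3.65,9.56)

Cross-section at z=2.5: (-10.29,-1.35) (-4.68,-7.15) (-0.39,-0.75) (-2.53,8.03) (-3.65,9.56)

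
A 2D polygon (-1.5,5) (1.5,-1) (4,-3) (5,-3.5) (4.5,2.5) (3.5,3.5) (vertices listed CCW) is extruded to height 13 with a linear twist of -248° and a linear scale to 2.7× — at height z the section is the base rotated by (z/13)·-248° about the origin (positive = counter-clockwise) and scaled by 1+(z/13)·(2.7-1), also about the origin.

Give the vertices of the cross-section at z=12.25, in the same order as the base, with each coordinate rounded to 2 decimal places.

t = z/height = 12.25/13 = 0.942308
s = 1 + (scale-1)·z/height = 1 + (2.7-1)·12.25/13 = 2.601923
θ = twist·z/height = -248°·12.25/13 = -233.6923° = -4.078700 rad
cos θ = -0.592121, sin θ = 0.805849 (intermediates below are computed at full precision and shown rounded to 5 d.p.)
v1: (-1.5,5) → rotate → (-3.14106,-4.16938) → ×s → (-8.17280,-10.84841) → (-8.17,-10.85)
v2: (1.5,-1) → rotate → (-0.08233,1.80089) → ×s → (-0.21422,4.68579) → (-0.21,4.69)
v3: (4,-3) → rotate → (0.04906,4.99976) → ×s → (0.12765,13.00899) → (0.13,13.01)
v4: (5,-3.5) → rotate → (-0.14014,6.10167) → ×s → (-0.36462,15.87607) → (-0.36,15.88)
v5: (4.5,2.5) → rotate → (-4.67917,2.14602) → ×s → (-12.17484,5.58377) → (-12.17,5.58)
v6: (3.5,3.5) → rotate → (-4.89290,0.74805) → ×s → (-12.73094,1.94636) → (-12.73,1.95)

Cross-section at z=12.25: (-8.17,-10.85) (-0.21,4.69) (0.13,13.01) (-0.36,15.88) (-12.17,5.58) (-12.73,1.95)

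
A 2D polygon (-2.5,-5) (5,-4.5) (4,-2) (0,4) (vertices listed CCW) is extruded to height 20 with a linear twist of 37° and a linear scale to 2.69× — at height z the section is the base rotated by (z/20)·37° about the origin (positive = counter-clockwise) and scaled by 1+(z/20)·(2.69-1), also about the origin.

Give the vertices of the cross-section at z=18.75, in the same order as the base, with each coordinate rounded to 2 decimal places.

Cross-section at z=18.75: (2.04,-14.30) (17.24,-2.21) (11.44,1.63) (-5.88,8.50)

t = z/height = 18.75/20 = 0.9375
s = 1 + (scale-1)·z/height = 1 + (2.69-1)·18.75/20 = 2.584375
θ = twist·z/height = 37°·18.75/20 = 34.6875° = 0.605411 rad
cos θ = 0.822268, sin θ = 0.569100 (intermediates below are computed at full precision and shown rounded to 5 d.p.)
v1: (-2.5,-5) → rotate → (0.78983,-5.53409) → ×s → (2.04122,-14.30217) → (2.04,-14.30)
v2: (5,-4.5) → rotate → (6.67229,-0.85471) → ×s → (17.24370,-2.20888) → (17.24,-2.21)
v3: (4,-2) → rotate → (4.42727,0.63186) → ×s → (11.44173,1.63297) → (11.44,1.63)
v4: (0,4) → rotate → (-2.27640,3.28907) → ×s → (-5.88307,8.50020) → (-5.88,8.50)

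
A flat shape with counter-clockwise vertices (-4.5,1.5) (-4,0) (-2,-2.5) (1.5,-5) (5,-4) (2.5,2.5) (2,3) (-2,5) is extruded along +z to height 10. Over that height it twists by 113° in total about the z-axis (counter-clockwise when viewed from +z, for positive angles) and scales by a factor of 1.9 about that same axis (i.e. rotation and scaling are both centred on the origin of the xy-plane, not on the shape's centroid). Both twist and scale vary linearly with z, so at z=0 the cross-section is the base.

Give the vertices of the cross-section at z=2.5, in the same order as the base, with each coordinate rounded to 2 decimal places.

Cross-section at z=2.5: (-5.73,-0.99) (-4.32,-2.32) (-0.71,-3.86) (4.52,-4.53) (7.71,-1.42) (1.25,4.15) (0.42,4.40) (-5.06,4.24)

t = z/height = 2.5/10 = 0.25
s = 1 + (scale-1)·z/height = 1 + (1.9-1)·2.5/10 = 1.225000
θ = twist·z/height = 113°·2.5/10 = 28.2500° = 0.493056 rad
cos θ = 0.880891, sin θ = 0.473320 (intermediates below are computed at full precision and shown rounded to 5 d.p.)
v1: (-4.5,1.5) → rotate → (-4.67399,-0.80860) → ×s → (-5.72564,-0.99054) → (-5.73,-0.99)
v2: (-4,0) → rotate → (-3.52356,-1.89328) → ×s → (-4.31636,-2.31927) → (-4.32,-2.32)
v3: (-2,-2.5) → rotate → (-0.57848,-3.14887) → ×s → (-0.70864,-3.85736) → (-0.71,-3.86)
v4: (1.5,-5) → rotate → (3.68793,-3.69447) → ×s → (4.51772,-4.52573) → (4.52,-4.53)
v5: (5,-4) → rotate → (6.29773,-1.15696) → ×s → (7.71472,-1.41728) → (7.71,-1.42)
v6: (2.5,2.5) → rotate → (1.01893,3.38553) → ×s → (1.24819,4.14727) → (1.25,4.15)
v7: (2,3) → rotate → (0.34182,3.58931) → ×s → (0.41873,4.39691) → (0.42,4.40)
v8: (-2,5) → rotate → (-4.12838,3.45781) → ×s → (-5.05727,4.23582) → (-5.06,4.24)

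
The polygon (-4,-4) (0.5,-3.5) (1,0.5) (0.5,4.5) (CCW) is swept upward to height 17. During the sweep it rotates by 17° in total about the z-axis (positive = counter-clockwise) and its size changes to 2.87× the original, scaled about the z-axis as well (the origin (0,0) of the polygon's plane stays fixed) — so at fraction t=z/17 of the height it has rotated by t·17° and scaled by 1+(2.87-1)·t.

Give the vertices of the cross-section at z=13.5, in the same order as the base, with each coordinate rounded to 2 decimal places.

t = z/height = 13.5/17 = 0.794118
s = 1 + (scale-1)·z/height = 1 + (2.87-1)·13.5/17 = 2.485000
θ = twist·z/height = 17°·13.5/17 = 13.5000° = 0.235619 rad
cos θ = 0.972370, sin θ = 0.233445 (intermediates below are computed at full precision and shown rounded to 5 d.p.)
v1: (-4,-4) → rotate → (-2.95570,-4.82326) → ×s → (-7.34491,-11.98580) → (-7.34,-11.99)
v2: (0.5,-3.5) → rotate → (1.30324,-3.28657) → ×s → (3.23856,-8.16713) → (3.24,-8.17)
v3: (1,0.5) → rotate → (0.85565,0.71963) → ×s → (2.12628,1.78828) → (2.13,1.79)
v4: (0.5,4.5) → rotate → (-0.56432,4.49239) → ×s → (-1.40233,11.16358) → (-1.40,11.16)

Cross-section at z=13.5: (-7.34,-11.99) (3.24,-8.17) (2.13,1.79) (-1.40,11.16)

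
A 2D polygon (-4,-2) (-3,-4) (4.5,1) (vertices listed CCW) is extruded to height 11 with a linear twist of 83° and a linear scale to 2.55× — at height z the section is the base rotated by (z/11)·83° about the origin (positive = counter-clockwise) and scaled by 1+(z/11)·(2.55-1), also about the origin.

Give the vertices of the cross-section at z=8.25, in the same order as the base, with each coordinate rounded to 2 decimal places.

Cross-section at z=8.25: (-0.20,-9.67) (4.63,-9.77) (2.62,9.62)

t = z/height = 8.25/11 = 0.75
s = 1 + (scale-1)·z/height = 1 + (2.55-1)·8.25/11 = 2.162500
θ = twist·z/height = 83°·8.25/11 = 62.2500° = 1.086467 rad
cos θ = 0.465615, sin θ = 0.884988 (intermediates below are computed at full precision and shown rounded to 5 d.p.)
v1: (-4,-2) → rotate → (-0.09248,-4.47118) → ×s → (-0.19999,-9.66893) → (-0.20,-9.67)
v2: (-3,-4) → rotate → (2.14311,-4.51742) → ×s → (4.63447,-9.76892) → (4.63,-9.77)
v3: (4.5,1) → rotate → (1.21028,4.44806) → ×s → (2.61723,9.61893) → (2.62,9.62)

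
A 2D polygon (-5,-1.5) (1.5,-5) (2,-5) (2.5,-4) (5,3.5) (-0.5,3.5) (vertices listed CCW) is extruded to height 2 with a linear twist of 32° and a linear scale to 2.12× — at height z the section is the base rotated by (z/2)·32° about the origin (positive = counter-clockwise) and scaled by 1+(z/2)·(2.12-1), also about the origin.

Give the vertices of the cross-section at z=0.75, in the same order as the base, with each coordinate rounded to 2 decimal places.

t = z/height = 0.75/2 = 0.375
s = 1 + (scale-1)·z/height = 1 + (2.12-1)·0.75/2 = 1.420000
θ = twist·z/height = 32°·0.75/2 = 12.0000° = 0.209440 rad
cos θ = 0.978148, sin θ = 0.207912 (intermediates below are computed at full precision and shown rounded to 5 d.p.)
v1: (-5,-1.5) → rotate → (-4.57887,-2.50678) → ×s → (-6.50200,-3.55963) → (-6.50,-3.56)
v2: (1.5,-5) → rotate → (2.50678,-4.57887) → ×s → (3.55963,-6.50200) → (3.56,-6.50)
v3: (2,-5) → rotate → (2.99585,-4.47491) → ×s → (4.25411,-6.35438) → (4.25,-6.35)
v4: (2.5,-4) → rotate → (3.27702,-3.39281) → ×s → (4.65336,-4.81779) → (4.65,-4.82)
v5: (5,3.5) → rotate → (4.16305,4.46308) → ×s → (5.91153,6.33757) → (5.91,6.34)
v6: (-0.5,3.5) → rotate → (-1.21676,3.31956) → ×s → (-1.72781,4.71378) → (-1.73,4.71)

Cross-section at z=0.75: (-6.50,-3.56) (3.56,-6.50) (4.25,-6.35) (4.65,-4.82) (5.91,6.34) (-1.73,4.71)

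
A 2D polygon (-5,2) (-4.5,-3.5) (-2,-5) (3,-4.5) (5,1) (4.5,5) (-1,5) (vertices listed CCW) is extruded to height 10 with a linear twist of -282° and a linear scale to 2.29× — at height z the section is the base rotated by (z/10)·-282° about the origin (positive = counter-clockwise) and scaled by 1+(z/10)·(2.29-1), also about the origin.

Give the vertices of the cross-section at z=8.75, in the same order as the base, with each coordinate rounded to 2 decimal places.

t = z/height = 8.75/10 = 0.875
s = 1 + (scale-1)·z/height = 1 + (2.29-1)·8.75/10 = 2.128750
θ = twist·z/height = -282°·8.75/10 = -246.7500° = -4.306600 rad
cos θ = -0.394744, sin θ = 0.918791 (intermediates below are computed at full precision and shown rounded to 5 d.p.)
v1: (-5,2) → rotate → (0.13614,-5.38344) → ×s → (0.28980,-11.46001) → (0.29,-11.46)
v2: (-4.5,-3.5) → rotate → (4.99212,-2.75296) → ×s → (10.62697,-5.86036) → (10.63,-5.86)
v3: (-2,-5) → rotate → (5.38344,0.13614) → ×s → (11.46001,0.28980) → (11.46,0.29)
v4: (3,-4.5) → rotate → (2.95033,4.53272) → ×s → (6.28051,9.64903) → (6.28,9.65)
v5: (5,1) → rotate → (-2.89251,4.19921) → ×s → (-6.15743,8.93907) → (-6.16,8.94)
v6: (4.5,5) → rotate → (-6.37030,2.16084) → ×s → (-13.56078,4.59989) → (-13.56,4.60)
v7: (-1,5) → rotate → (-4.19921,-2.89251) → ×s → (-8.93907,-6.15743) → (-8.94,-6.16)

Cross-section at z=8.75: (0.29,-11.46) (10.63,-5.86) (11.46,0.29) (6.28,9.65) (-6.16,8.94) (-13.56,4.60) (-8.94,-6.16)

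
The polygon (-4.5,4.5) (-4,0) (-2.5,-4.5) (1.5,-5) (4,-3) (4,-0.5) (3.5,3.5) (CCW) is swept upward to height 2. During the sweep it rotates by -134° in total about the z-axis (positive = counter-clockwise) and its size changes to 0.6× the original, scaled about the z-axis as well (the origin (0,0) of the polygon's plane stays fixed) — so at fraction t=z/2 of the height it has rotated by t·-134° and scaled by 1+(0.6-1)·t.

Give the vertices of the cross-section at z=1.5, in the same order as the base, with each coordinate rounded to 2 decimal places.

Cross-section at z=1.5: (3.67,2.52) (0.51,2.75) (-2.78,2.29) (-3.63,-0.39) (-2.58,-2.37) (-0.85,-2.69) (1.96,-2.86)

t = z/height = 1.5/2 = 0.75
s = 1 + (scale-1)·z/height = 1 + (0.6-1)·1.5/2 = 0.700000
θ = twist·z/height = -134°·1.5/2 = -100.5000° = -1.754056 rad
cos θ = -0.182236, sin θ = -0.983255 (intermediates below are computed at full precision and shown rounded to 5 d.p.)
v1: (-4.5,4.5) → rotate → (5.24471,3.60459) → ×s → (3.67129,2.52321) → (3.67,2.52)
v2: (-4,0) → rotate → (0.72894,3.93302) → ×s → (0.51026,2.75311) → (0.51,2.75)
v3: (-2.5,-4.5) → rotate → (-3.96906,3.27820) → ×s → (-2.77834,2.29474) → (-2.78,2.29)
v4: (1.5,-5) → rotate → (-5.18963,-0.56370) → ×s → (-3.63274,-0.39459) → (-3.63,-0.39)
v5: (4,-3) → rotate → (-3.67871,-3.38631) → ×s → (-2.57509,-2.37042) → (-2.58,-2.37)
v6: (4,-0.5) → rotate → (-1.22057,-3.84190) → ×s → (-0.85440,-2.68933) → (-0.85,-2.69)
v7: (3.5,3.5) → rotate → (2.80357,-4.07922) → ×s → (1.96250,-2.85545) → (1.96,-2.86)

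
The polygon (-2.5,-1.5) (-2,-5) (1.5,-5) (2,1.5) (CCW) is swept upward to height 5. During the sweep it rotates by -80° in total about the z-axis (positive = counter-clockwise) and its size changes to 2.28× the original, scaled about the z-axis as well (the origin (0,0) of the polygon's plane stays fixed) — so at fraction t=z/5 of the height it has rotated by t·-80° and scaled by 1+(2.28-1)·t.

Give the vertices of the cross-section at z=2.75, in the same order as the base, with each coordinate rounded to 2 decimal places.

t = z/height = 2.75/5 = 0.55
s = 1 + (scale-1)·z/height = 1 + (2.28-1)·2.75/5 = 1.704000
θ = twist·z/height = -80°·2.75/5 = -44.0000° = -0.767945 rad
cos θ = 0.719340, sin θ = -0.694658 (intermediates below are computed at full precision and shown rounded to 5 d.p.)
v1: (-2.5,-1.5) → rotate → (-2.84034,0.65764) → ×s → (-4.83993,1.12061) → (-4.84,1.12)
v2: (-2,-5) → rotate → (-4.91197,-2.20738) → ×s → (-8.37000,-3.76138) → (-8.37,-3.76)
v3: (1.5,-5) → rotate → (-2.39428,-4.63869) → ×s → (-4.07986,-7.90432) → (-4.08,-7.90)
v4: (2,1.5) → rotate → (2.48067,-0.31031) → ×s → (4.22706,-0.52876) → (4.23,-0.53)

Cross-section at z=2.75: (-4.84,1.12) (-8.37,-3.76) (-4.08,-7.90) (4.23,-0.53)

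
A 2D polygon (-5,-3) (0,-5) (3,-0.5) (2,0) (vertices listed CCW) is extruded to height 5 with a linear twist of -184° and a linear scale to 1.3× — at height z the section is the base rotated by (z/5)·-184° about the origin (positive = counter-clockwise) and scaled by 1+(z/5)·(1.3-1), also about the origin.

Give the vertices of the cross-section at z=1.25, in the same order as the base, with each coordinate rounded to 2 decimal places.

Cross-section at z=1.25: (-6.05,1.63) (-3.87,-3.73) (1.85,-2.69) (1.49,-1.55)

t = z/height = 1.25/5 = 0.25
s = 1 + (scale-1)·z/height = 1 + (1.3-1)·1.25/5 = 1.075000
θ = twist·z/height = -184°·1.25/5 = -46.0000° = -0.802851 rad
cos θ = 0.694658, sin θ = -0.719340 (intermediates below are computed at full precision and shown rounded to 5 d.p.)
v1: (-5,-3) → rotate → (-5.63131,1.51272) → ×s → (-6.05366,1.62618) → (-6.05,1.63)
v2: (0,-5) → rotate → (-3.59670,-3.47329) → ×s → (-3.86645,-3.73379) → (-3.87,-3.73)
v3: (3,-0.5) → rotate → (1.72431,-2.50535) → ×s → (1.85363,-2.69325) → (1.85,-2.69)
v4: (2,0) → rotate → (1.38932,-1.43868) → ×s → (1.49352,-1.54658) → (1.49,-1.55)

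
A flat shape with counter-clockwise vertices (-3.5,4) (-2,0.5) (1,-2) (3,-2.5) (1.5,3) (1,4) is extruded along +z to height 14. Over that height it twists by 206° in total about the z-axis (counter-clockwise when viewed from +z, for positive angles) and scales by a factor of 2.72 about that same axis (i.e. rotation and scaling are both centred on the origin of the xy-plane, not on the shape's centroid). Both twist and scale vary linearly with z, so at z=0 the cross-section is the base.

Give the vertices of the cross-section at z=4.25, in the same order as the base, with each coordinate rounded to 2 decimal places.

Cross-section at z=4.25: (-7.86,-1.92) (-2.08,-2.35) (3.40,-0.05) (5.48,2.30) (-3.00,4.13) (-4.70,4.16)

t = z/height = 4.25/14 = 0.303571
s = 1 + (scale-1)·z/height = 1 + (2.72-1)·4.25/14 = 1.522143
θ = twist·z/height = 206°·4.25/14 = 62.5357° = 1.091454 rad
cos θ = 0.461196, sin θ = 0.887298 (intermediates below are computed at full precision and shown rounded to 5 d.p.)
v1: (-3.5,4) → rotate → (-5.16338,-1.26076) → ×s → (-7.85940,-1.91906) → (-7.86,-1.92)
v2: (-2,0.5) → rotate → (-1.36604,-1.54400) → ×s → (-2.07931,-2.35019) → (-2.08,-2.35)
v3: (1,-2) → rotate → (2.23579,-0.03509) → ×s → (3.40320,-0.05342) → (3.40,-0.05)
v4: (3,-2.5) → rotate → (3.60183,1.50891) → ×s → (5.48250,2.29677) → (5.48,2.30)
v5: (1.5,3) → rotate → (-1.97010,2.71453) → ×s → (-2.99878,4.13191) → (-3.00,4.13)
v6: (1,4) → rotate → (-3.08800,2.73208) → ×s → (-4.70037,4.15862) → (-4.70,4.16)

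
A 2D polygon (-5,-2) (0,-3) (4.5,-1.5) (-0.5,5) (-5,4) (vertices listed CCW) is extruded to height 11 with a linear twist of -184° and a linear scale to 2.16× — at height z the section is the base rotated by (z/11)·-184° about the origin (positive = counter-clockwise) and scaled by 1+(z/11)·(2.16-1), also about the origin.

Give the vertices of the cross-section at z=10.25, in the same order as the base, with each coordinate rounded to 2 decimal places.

Cross-section at z=10.25: (9.67,5.66) (-0.93,6.17) (-9.72,1.70) (2.57,-10.13) (11.53,-6.69)

t = z/height = 10.25/11 = 0.931818
s = 1 + (scale-1)·z/height = 1 + (2.16-1)·10.25/11 = 2.080909
θ = twist·z/height = -184°·10.25/11 = -171.4545° = -2.992446 rad
cos θ = -0.988898, sin θ = -0.148594 (intermediates below are computed at full precision and shown rounded to 5 d.p.)
v1: (-5,-2) → rotate → (4.64730,2.72077) → ×s → (9.67062,5.66167) → (9.67,5.66)
v2: (0,-3) → rotate → (-0.44578,2.96669) → ×s → (-0.92763,6.17342) → (-0.93,6.17)
v3: (4.5,-1.5) → rotate → (-4.67293,0.81467) → ×s → (-9.72395,1.69526) → (-9.72,1.70)
v4: (-0.5,5) → rotate → (1.23742,-4.87019) → ×s → (2.57496,-10.13443) → (2.57,-10.13)
v5: (-5,4) → rotate → (5.53887,-3.21262) → ×s → (11.52588,-6.68518) → (11.53,-6.69)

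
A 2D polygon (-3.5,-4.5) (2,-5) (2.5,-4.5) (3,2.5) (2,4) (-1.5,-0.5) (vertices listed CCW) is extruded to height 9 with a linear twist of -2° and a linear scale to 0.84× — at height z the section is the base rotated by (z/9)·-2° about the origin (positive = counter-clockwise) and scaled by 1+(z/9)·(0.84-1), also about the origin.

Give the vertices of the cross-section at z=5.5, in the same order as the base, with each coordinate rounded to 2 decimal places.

t = z/height = 5.5/9 = 0.611111
s = 1 + (scale-1)·z/height = 1 + (0.84-1)·5.5/9 = 0.902222
θ = twist·z/height = -2°·5.5/9 = -1.2222° = -0.021332 rad
cos θ = 0.999772, sin θ = -0.021330 (intermediates below are computed at full precision and shown rounded to 5 d.p.)
v1: (-3.5,-4.5) → rotate → (-3.59519,-4.42432) → ×s → (-3.24366,-3.99172) → (-3.24,-3.99)
v2: (2,-5) → rotate → (1.89289,-5.04152) → ×s → (1.70781,-4.54857) → (1.71,-4.55)
v3: (2.5,-4.5) → rotate → (2.40345,-4.55230) → ×s → (2.16844,-4.10719) → (2.17,-4.11)
v4: (3,2.5) → rotate → (3.05264,2.43544) → ×s → (2.75416,2.19731) → (2.75,2.20)
v5: (2,4) → rotate → (2.08487,3.95643) → ×s → (1.88101,3.56958) → (1.88,3.57)
v6: (-1.5,-0.5) → rotate → (-1.51032,-0.46789) → ×s → (-1.36265,-0.42214) → (-1.36,-0.42)

Cross-section at z=5.5: (-3.24,-3.99) (1.71,-4.55) (2.17,-4.11) (2.75,2.20) (1.88,3.57) (-1.36,-0.42)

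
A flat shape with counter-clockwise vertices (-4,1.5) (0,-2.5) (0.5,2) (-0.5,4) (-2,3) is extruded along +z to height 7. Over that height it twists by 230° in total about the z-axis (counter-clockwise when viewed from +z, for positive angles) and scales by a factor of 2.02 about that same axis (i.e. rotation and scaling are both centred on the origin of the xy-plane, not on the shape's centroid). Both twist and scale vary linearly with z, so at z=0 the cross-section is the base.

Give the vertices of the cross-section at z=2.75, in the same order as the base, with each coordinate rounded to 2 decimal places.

Cross-section at z=2.75: (-2.07,-5.62) (3.50,0.02) (-2.81,0.68) (-5.60,-0.74) (-4.18,-2.83)

t = z/height = 2.75/7 = 0.392857
s = 1 + (scale-1)·z/height = 1 + (2.02-1)·2.75/7 = 1.400714
θ = twist·z/height = 230°·2.75/7 = 90.3571° = 1.577030 rad
cos θ = -0.006233, sin θ = 0.999981 (intermediates below are computed at full precision and shown rounded to 5 d.p.)
v1: (-4,1.5) → rotate → (-1.47504,-4.00927) → ×s → (-2.06611,-5.61584) → (-2.07,-5.62)
v2: (0,-2.5) → rotate → (2.49995,0.01558) → ×s → (3.50172,0.02183) → (3.50,0.02)
v3: (0.5,2) → rotate → (-2.00308,0.48752) → ×s → (-2.80574,0.68288) → (-2.81,0.68)
v4: (-0.5,4) → rotate → (-3.99681,-0.52492) → ×s → (-5.59838,-0.73527) → (-5.60,-0.74)
v5: (-2,3) → rotate → (-2.98748,-2.01866) → ×s → (-4.18460,-2.82757) → (-4.18,-2.83)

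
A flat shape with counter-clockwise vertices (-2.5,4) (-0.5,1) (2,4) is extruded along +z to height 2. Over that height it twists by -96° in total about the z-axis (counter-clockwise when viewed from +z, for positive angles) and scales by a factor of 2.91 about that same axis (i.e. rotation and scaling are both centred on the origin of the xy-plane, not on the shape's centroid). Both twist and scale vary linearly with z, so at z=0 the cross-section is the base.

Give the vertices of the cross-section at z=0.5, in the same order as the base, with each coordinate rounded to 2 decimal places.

Cross-section at z=0.5: (-0.97,6.90) (-0.07,1.65) (5.10,4.20)

t = z/height = 0.5/2 = 0.25
s = 1 + (scale-1)·z/height = 1 + (2.91-1)·0.5/2 = 1.477500
θ = twist·z/height = -96°·0.5/2 = -24.0000° = -0.418879 rad
cos θ = 0.913545, sin θ = -0.406737 (intermediates below are computed at full precision and shown rounded to 5 d.p.)
v1: (-2.5,4) → rotate → (-0.65692,4.67102) → ×s → (-0.97059,6.90144) → (-0.97,6.90)
v2: (-0.5,1) → rotate → (-0.05004,1.11691) → ×s → (-0.07393,1.65024) → (-0.07,1.65)
v3: (2,4) → rotate → (3.45404,2.84071) → ×s → (5.10334,4.19715) → (5.10,4.20)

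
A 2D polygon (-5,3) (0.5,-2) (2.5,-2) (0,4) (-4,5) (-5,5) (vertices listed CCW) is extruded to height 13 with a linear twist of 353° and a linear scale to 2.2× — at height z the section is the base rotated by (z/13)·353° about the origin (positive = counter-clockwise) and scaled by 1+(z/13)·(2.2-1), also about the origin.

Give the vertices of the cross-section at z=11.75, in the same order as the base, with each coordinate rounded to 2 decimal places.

Cross-section at z=11.75: (-3.78,11.55) (-1.94,-3.83) (1.20,-6.56) (5.46,6.30) (0.53,13.34) (-1.04,14.70)

t = z/height = 11.75/13 = 0.903846
s = 1 + (scale-1)·z/height = 1 + (2.2-1)·11.75/13 = 2.084615
θ = twist·z/height = 353°·11.75/13 = 319.0577° = 5.568607 rad
cos θ = 0.755370, sin θ = -0.655299 (intermediates below are computed at full precision and shown rounded to 5 d.p.)
v1: (-5,3) → rotate → (-1.81095,5.54260) → ×s → (-3.77514,11.55420) → (-3.78,11.55)
v2: (0.5,-2) → rotate → (-0.93291,-1.83839) → ×s → (-1.94476,-3.83233) → (-1.94,-3.83)
v3: (2.5,-2) → rotate → (0.57783,-3.14899) → ×s → (1.20455,-6.56443) → (1.20,-6.56)
v4: (0,4) → rotate → (2.62120,3.02148) → ×s → (5.46418,6.29862) → (5.46,6.30)
v5: (-4,5) → rotate → (0.25501,6.39804) → ×s → (0.53161,13.33746) → (0.53,13.34)
v6: (-5,5) → rotate → (-0.50036,7.05334) → ×s → (-1.04305,14.70351) → (-1.04,14.70)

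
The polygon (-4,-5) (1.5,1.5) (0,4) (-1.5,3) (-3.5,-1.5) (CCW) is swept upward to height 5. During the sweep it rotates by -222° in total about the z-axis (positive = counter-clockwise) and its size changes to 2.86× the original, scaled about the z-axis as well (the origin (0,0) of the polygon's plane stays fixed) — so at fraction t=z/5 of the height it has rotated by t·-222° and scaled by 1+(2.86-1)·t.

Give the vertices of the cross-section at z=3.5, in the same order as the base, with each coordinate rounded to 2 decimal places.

Cross-section at z=3.5: (3.58,14.30) (-1.70,-4.58) (3.83,-8.37) (6.01,-4.84) (5.89,6.49)

t = z/height = 3.5/5 = 0.7
s = 1 + (scale-1)·z/height = 1 + (2.86-1)·3.5/5 = 2.302000
θ = twist·z/height = -222°·3.5/5 = -155.4000° = -2.712242 rad
cos θ = -0.909236, sin θ = -0.416281 (intermediates below are computed at full precision and shown rounded to 5 d.p.)
v1: (-4,-5) → rotate → (1.55554,6.21130) → ×s → (3.58085,14.29842) → (3.58,14.30)
v2: (1.5,1.5) → rotate → (-0.73943,-1.98828) → ×s → (-1.70217,-4.57701) → (-1.70,-4.58)
v3: (0,4) → rotate → (1.66512,-3.63694) → ×s → (3.83311,-8.37225) → (3.83,-8.37)
v4: (-1.5,3) → rotate → (2.61270,-2.10329) → ×s → (6.01443,-4.84177) → (6.01,-4.84)
v5: (-3.5,-1.5) → rotate → (2.55791,2.82084) → ×s → (5.88830,6.49357) → (5.89,6.49)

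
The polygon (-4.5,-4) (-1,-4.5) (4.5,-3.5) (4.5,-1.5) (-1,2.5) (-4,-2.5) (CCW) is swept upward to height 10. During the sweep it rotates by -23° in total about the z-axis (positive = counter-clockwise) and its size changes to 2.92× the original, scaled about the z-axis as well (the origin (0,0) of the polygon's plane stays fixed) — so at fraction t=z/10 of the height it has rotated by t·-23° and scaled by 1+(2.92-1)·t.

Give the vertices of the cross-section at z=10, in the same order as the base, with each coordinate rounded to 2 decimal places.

Cross-section at z=10: (-16.66,-5.62) (-7.82,-10.95) (8.10,-14.54) (10.38,-9.17) (0.16,7.86) (-13.60,-2.16)

t = z/height = 10/10 = 1
s = 1 + (scale-1)·z/height = 1 + (2.92-1)·10/10 = 2.920000
θ = twist·z/height = -23°·10/10 = -23.0000° = -0.401426 rad
cos θ = 0.920505, sin θ = -0.390731 (intermediates below are computed at full precision and shown rounded to 5 d.p.)
v1: (-4.5,-4) → rotate → (-5.70520,-1.92373) → ×s → (-16.65917,-5.61729) → (-16.66,-5.62)
v2: (-1,-4.5) → rotate → (-2.67879,-3.75154) → ×s → (-7.82208,-10.95450) → (-7.82,-10.95)
v3: (4.5,-3.5) → rotate → (2.77471,-4.98006) → ×s → (8.10216,-14.54177) → (8.10,-14.54)
v4: (4.5,-1.5) → rotate → (3.55618,-3.13905) → ×s → (10.38403,-9.16602) → (10.38,-9.17)
v5: (-1,2.5) → rotate → (0.05632,2.69199) → ×s → (0.16446,7.86062) → (0.16,7.86)
v6: (-4,-2.5) → rotate → (-4.65885,-0.73834) → ×s → (-13.60383,-2.15595) → (-13.60,-2.16)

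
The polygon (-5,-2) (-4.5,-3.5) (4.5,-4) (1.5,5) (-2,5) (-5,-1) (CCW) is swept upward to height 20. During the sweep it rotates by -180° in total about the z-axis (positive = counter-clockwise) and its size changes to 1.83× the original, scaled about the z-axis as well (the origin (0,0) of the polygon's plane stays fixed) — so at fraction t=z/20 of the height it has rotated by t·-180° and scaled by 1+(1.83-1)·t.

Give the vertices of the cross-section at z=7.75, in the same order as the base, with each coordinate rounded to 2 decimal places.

t = z/height = 7.75/20 = 0.3875
s = 1 + (scale-1)·z/height = 1 + (1.83-1)·7.75/20 = 1.321625
θ = twist·z/height = -180°·7.75/20 = -69.7500° = -1.217367 rad
cos θ = 0.346117, sin θ = -0.938191 (intermediates below are computed at full precision and shown rounded to 5 d.p.)
v1: (-5,-2) → rotate → (-3.60697,3.99872) → ×s → (-4.76706,5.28481) → (-4.77,5.28)
v2: (-4.5,-3.5) → rotate → (-4.84120,3.01045) → ×s → (-6.39825,3.97869) → (-6.40,3.98)
v3: (4.5,-4) → rotate → (-2.19524,-5.60633) → ×s → (-2.90128,-7.40946) → (-2.90,-7.41)
v4: (1.5,5) → rotate → (5.21013,0.32330) → ×s → (6.88584,0.42728) → (6.89,0.43)
v5: (-2,5) → rotate → (3.99872,3.60697) → ×s → (5.28481,4.76706) → (5.28,4.77)
v6: (-5,-1) → rotate → (-2.66878,4.34484) → ×s → (-3.52712,5.74225) → (-3.53,5.74)

Cross-section at z=7.75: (-4.77,5.28) (-6.40,3.98) (-2.90,-7.41) (6.89,0.43) (5.28,4.77) (-3.53,5.74)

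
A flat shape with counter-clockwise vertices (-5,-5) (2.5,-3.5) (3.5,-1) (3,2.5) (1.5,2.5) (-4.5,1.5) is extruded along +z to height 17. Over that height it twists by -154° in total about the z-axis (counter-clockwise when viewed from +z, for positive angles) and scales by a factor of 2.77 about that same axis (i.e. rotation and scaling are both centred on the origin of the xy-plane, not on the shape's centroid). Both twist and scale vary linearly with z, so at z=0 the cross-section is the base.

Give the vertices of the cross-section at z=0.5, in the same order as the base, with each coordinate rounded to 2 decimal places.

t = z/height = 0.5/17 = 0.0294118
s = 1 + (scale-1)·z/height = 1 + (2.77-1)·0.5/17 = 1.052059
θ = twist·z/height = -154°·0.5/17 = -4.5294° = -0.079053 rad
cos θ = 0.996877, sin θ = -0.078971 (intermediates below are computed at full precision and shown rounded to 5 d.p.)
v1: (-5,-5) → rotate → (-5.37924,-4.58953) → ×s → (-5.65928,-4.82846) → (-5.66,-4.83)
v2: (2.5,-3.5) → rotate → (2.21579,-3.68650) → ×s → (2.33115,-3.87841) → (2.33,-3.88)
v3: (3.5,-1) → rotate → (3.41010,-1.27327) → ×s → (3.58762,-1.33956) → (3.59,-1.34)
v4: (3,2.5) → rotate → (3.18806,2.25528) → ×s → (3.35402,2.37269) → (3.35,2.37)
v5: (1.5,2.5) → rotate → (1.69274,2.37374) → ×s → (1.78086,2.49731) → (1.78,2.50)
v6: (-4.5,1.5) → rotate → (-4.36749,1.85068) → ×s → (-4.59486,1.94703) → (-4.59,1.95)

Cross-section at z=0.5: (-5.66,-4.83) (2.33,-3.88) (3.59,-1.34) (3.35,2.37) (1.78,2.50) (-4.59,1.95)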